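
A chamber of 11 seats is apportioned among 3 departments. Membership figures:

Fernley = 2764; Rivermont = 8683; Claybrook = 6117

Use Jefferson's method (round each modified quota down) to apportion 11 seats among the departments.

Fernley: 1, Rivermont: 6, Claybrook: 4

Standard divisor 17564/11 ≈ 1596.727; standard quotas: Fernley 1.731, Rivermont 5.438, Claybrook 3.831.
Rounding down gives 1, 5, 3 = 9 seats, so the divisor must be adjusted.
With modified divisor 1400: modified quotas Fernley 1.974, Rivermont 6.202, Claybrook 4.369.
Rounding down: Fernley 1, Rivermont 6, Claybrook 4 (total 11).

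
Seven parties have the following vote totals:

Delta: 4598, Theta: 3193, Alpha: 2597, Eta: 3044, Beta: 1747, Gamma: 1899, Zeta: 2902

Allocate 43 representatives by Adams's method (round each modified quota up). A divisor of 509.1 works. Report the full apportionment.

Delta 10; Theta 7; Alpha 6; Eta 6; Beta 4; Gamma 4; Zeta 6

With modified divisor 509.1: modified quotas Delta 9.032, Theta 6.272, Alpha 5.101, Eta 5.979, Beta 3.432, Gamma 3.730, Zeta 5.700.
Rounding up: Delta 10, Theta 7, Alpha 6, Eta 6, Beta 4, Gamma 4, Zeta 6 (total 43).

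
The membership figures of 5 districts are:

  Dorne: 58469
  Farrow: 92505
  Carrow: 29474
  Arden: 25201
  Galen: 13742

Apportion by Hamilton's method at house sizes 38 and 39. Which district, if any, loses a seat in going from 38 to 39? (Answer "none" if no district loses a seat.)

Galen

At 38 seats: Dorne 10, Farrow 16, Carrow 5, Arden 4, Galen 3.
At 39 seats: Dorne 10, Farrow 17, Carrow 5, Arden 5, Galen 2.
Galen drops from 3 to 2.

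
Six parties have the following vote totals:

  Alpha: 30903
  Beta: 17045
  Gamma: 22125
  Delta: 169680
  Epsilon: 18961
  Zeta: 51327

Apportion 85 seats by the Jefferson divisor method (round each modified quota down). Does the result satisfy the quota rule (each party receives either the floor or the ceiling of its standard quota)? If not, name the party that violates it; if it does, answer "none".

Delta

Standard quotas: Alpha 8.472, Beta 4.673, Gamma 6.066, Delta 46.519, Epsilon 5.198, Zeta 14.072.
Jefferson allocation: Alpha 8, Beta 4, Gamma 6, Delta 48, Epsilon 5, Zeta 14.
Delta has quota 46.519 (lower 46, upper 47) but receives 48 — outside the quota interval.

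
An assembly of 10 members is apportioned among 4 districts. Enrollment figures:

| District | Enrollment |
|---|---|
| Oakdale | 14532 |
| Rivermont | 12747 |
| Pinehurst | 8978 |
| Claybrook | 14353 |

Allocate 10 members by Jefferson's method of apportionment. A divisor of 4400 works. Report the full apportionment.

Oakdale: 3; Rivermont: 2; Pinehurst: 2; Claybrook: 3

With modified divisor 4400: modified quotas Oakdale 3.303, Rivermont 2.897, Pinehurst 2.040, Claybrook 3.262.
Rounding down: Oakdale 3, Rivermont 2, Pinehurst 2, Claybrook 3 (total 10).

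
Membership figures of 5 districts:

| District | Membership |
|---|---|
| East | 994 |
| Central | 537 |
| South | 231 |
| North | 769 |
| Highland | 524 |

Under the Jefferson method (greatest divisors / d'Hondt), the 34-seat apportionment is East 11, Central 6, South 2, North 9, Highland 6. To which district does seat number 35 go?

East

Priority for the next seat is population ÷ (current seats + 1).
Priorities: East 82.833, Central 76.714, South 77.000, North 76.900, Highland 74.857.
Highest priority: East.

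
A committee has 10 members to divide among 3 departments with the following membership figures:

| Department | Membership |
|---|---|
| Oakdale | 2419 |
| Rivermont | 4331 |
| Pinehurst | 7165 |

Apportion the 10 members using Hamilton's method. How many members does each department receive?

Standard divisor: 13915 ÷ 10 ≈ 1391.5.
Standard quotas: Oakdale 1.7384, Rivermont 3.1125, Pinehurst 5.1491.
Lower quotas: Oakdale 1, Rivermont 3, Pinehurst 5 (sum 9, leaving 1 seat).
Remainders in descending order: Oakdale 0.7384, Pinehurst 0.1491, Rivermont 0.1125.
The surplus seat goes to Oakdale.

Oakdale=2; Rivermont=3; Pinehurst=5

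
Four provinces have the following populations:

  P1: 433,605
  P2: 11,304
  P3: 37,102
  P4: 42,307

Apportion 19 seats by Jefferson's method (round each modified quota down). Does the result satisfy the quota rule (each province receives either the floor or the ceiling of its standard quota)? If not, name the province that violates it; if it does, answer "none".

Standard quotas: P1 15.713, P2 0.410, P3 1.344, P4 1.533.
Jefferson allocation: P1 17, P2 0, P3 1, P4 1.
P1 has quota 15.713 (lower 15, upper 16) but receives 17 — outside the quota interval.

P1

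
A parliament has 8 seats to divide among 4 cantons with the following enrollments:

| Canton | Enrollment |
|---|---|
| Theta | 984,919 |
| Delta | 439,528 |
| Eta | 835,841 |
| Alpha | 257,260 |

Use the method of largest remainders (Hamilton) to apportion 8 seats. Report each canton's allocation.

The standard divisor is 2517548/8 ≈ 314693.5.
Standard quotas: Theta 3.1298, Delta 1.3967, Eta 2.6560, Alpha 0.8175.
Lower quotas: Theta 3, Delta 1, Eta 2, Alpha 0 (sum 6, leaving 2 seats).
Remainders in descending order: Alpha 0.8175, Eta 0.6560, Delta 0.3967, Theta 0.1298.
Largest remainders: Alpha, Eta receive the extra seats.

Theta: 3; Delta: 1; Eta: 3; Alpha: 1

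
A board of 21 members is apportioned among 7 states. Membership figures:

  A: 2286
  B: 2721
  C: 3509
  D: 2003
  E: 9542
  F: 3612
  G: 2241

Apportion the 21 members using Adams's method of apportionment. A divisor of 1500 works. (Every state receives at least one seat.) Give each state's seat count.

With modified divisor 1500: modified quotas A 1.524, B 1.814, C 2.339, D 1.335, E 6.361, F 2.408, G 1.494.
Rounding up: A 2, B 2, C 3, D 2, E 7, F 3, G 2 (total 21).

A=2; B=2; C=3; D=2; E=7; F=3; G=2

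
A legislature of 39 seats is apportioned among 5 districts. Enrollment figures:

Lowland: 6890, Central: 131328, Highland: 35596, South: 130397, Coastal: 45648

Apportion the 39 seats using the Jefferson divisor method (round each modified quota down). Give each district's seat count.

Lowland=0, Central=15, Highland=4, South=15, Coastal=5

Standard divisor 349859/39 ≈ 8970.744; standard quotas: Lowland 0.768, Central 14.640, Highland 3.968, South 14.536, Coastal 5.089.
Rounding down gives 0, 14, 3, 14, 5 = 36 seats, so the divisor must be adjusted.
With modified divisor 8500: modified quotas Lowland 0.811, Central 15.450, Highland 4.188, South 15.341, Coastal 5.370.
Rounding down: Lowland 0, Central 15, Highland 4, South 15, Coastal 5 (total 39).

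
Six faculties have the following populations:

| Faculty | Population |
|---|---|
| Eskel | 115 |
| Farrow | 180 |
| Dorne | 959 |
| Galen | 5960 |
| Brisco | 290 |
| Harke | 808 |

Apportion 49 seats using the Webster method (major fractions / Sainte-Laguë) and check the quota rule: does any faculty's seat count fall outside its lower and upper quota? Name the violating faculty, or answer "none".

Galen

Standard quotas: Eskel 0.678, Farrow 1.061, Dorne 5.653, Galen 35.135, Brisco 1.710, Harke 4.763.
Webster allocation: Eskel 1, Farrow 1, Dorne 6, Galen 34, Brisco 2, Harke 5.
Galen has quota 35.135 (lower 35, upper 36) but receives 34 — outside the quota interval.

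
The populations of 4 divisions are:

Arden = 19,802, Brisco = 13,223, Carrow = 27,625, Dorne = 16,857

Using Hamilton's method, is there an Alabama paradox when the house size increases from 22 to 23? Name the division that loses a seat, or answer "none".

none

At 22 seats: Arden 5, Brisco 4, Carrow 8, Dorne 5.
At 23 seats: Arden 6, Brisco 4, Carrow 8, Dorne 5.
No division's allocation decreased.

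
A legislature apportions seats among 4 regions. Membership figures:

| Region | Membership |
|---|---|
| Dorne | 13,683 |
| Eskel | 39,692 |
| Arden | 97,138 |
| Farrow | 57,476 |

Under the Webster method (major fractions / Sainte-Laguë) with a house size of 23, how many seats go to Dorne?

Standard divisor 207989/23 ≈ 9043; standard quotas: Dorne 1.513, Eskel 4.389, Arden 10.742, Farrow 6.356.
Rounding to the nearest integer gives Dorne 2, Eskel 4, Arden 11, Farrow 6 — total 23, matching the house size, so no adjustment is needed.
Dorne receives 2.

2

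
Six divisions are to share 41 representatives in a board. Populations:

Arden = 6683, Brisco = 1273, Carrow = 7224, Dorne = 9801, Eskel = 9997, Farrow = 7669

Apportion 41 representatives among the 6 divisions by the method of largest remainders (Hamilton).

Arden: 7; Brisco: 1; Carrow: 7; Dorne: 9; Eskel: 10; Farrow: 7

Standard divisor: 42647 ÷ 41 ≈ 1040.171.
Standard quotas: Arden 6.4249, Brisco 1.2238, Carrow 6.9450, Dorne 9.4225, Eskel 9.6109, Farrow 7.3728.
Lower quotas: Arden 6, Brisco 1, Carrow 6, Dorne 9, Eskel 9, Farrow 7 (sum 38, leaving 3 seats).
Remainders in descending order: Carrow 0.9450, Eskel 0.6109, Arden 0.4249, Dorne 0.4225, Farrow 0.3728, Brisco 0.2238.
The surplus seats go to Carrow, Eskel, Arden.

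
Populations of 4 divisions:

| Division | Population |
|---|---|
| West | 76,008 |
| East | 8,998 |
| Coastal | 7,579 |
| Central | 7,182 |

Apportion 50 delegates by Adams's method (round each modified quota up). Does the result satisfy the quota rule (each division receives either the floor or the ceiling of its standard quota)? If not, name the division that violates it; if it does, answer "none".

West

Standard quotas: West 38.093, East 4.510, Coastal 3.798, Central 3.599.
Adams allocation: West 37, East 5, Coastal 4, Central 4.
West has quota 38.093 (lower 38, upper 39) but receives 37 — outside the quota interval.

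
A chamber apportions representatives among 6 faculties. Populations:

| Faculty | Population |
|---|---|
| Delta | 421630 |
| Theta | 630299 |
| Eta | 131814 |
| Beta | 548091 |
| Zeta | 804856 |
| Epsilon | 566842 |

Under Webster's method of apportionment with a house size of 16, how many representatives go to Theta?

3

Standard divisor 3103532/16 ≈ 193970.75; standard quotas: Delta 2.174, Theta 3.249, Eta 0.680, Beta 2.826, Zeta 4.149, Epsilon 2.922.
Rounding to the nearest integer gives Delta 2, Theta 3, Eta 1, Beta 3, Zeta 4, Epsilon 3 — total 16, matching the house size, so no adjustment is needed.
Theta receives 3.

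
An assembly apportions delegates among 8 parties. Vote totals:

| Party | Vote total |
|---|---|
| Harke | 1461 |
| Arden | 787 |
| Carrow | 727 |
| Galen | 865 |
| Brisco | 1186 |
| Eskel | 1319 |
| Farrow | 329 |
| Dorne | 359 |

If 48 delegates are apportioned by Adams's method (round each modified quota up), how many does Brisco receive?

Standard divisor 7033/48 ≈ 146.521; standard quotas: Harke 9.971, Arden 5.371, Carrow 4.962, Galen 5.904, Brisco 8.094, Eskel 9.002, Farrow 2.245, Dorne 2.450.
Rounding up gives 10, 6, 5, 6, 9, 10, 3, 3 = 52 seats, so the divisor must be adjusted.
With modified divisor 162.77: modified quotas Harke 8.976, Arden 4.835, Carrow 4.466, Galen 5.314, Brisco 7.286, Eskel 8.103, Farrow 2.021, Dorne 2.206.
Rounding up: Harke 9, Arden 5, Carrow 5, Galen 6, Brisco 8, Eskel 9, Farrow 3, Dorne 3 (total 48).
Brisco receives 8.

8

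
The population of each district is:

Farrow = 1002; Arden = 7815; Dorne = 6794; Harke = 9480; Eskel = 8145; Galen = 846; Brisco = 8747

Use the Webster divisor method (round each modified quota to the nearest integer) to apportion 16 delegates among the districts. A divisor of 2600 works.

With modified divisor 2600: modified quotas Farrow 0.385, Arden 3.006, Dorne 2.613, Harke 3.646, Eskel 3.133, Galen 0.325, Brisco 3.364.
Rounding to the nearest integer: Farrow 0, Arden 3, Dorne 3, Harke 4, Eskel 3, Galen 0, Brisco 3 (total 16).

Farrow 0; Arden 3; Dorne 3; Harke 4; Eskel 3; Galen 0; Brisco 3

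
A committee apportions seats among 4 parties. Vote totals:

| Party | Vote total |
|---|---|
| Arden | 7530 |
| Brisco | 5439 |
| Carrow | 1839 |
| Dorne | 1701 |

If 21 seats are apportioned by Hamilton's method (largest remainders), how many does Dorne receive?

2

Total 16509; standard divisor 16509/21 ≈ 786.143.
Standard quotas: Arden 9.5784, Brisco 6.9186, Carrow 2.3393, Dorne 2.1637.
Lower quotas: Arden 9, Brisco 6, Carrow 2, Dorne 2 (sum 19, leaving 2 seats).
Remainders in descending order: Brisco 0.9186, Arden 0.5784, Carrow 0.3393, Dorne 0.1637.
The surplus seats go to Brisco, Arden.
Dorne receives 2.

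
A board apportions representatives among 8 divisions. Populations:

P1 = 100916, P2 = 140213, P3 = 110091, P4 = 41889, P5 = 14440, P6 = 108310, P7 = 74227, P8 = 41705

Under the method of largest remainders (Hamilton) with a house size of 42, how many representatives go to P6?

The standard divisor is 631791/42 ≈ 15042.643.
Standard quotas: P1 6.7087, P2 9.3210, P3 7.3186, P4 2.7847, P5 0.9599, P6 7.2002, P7 4.9344, P8 2.7725.
Lower quotas: P1 6, P2 9, P3 7, P4 2, P5 0, P6 7, P7 4, P8 2 (sum 37, leaving 5 seats).
Remainders in descending order: P5 0.9599, P7 0.9344, P4 0.7847, P8 0.7725, P1 0.7087, P2 0.3210, P3 0.3186, P6 0.2002.
The surplus seats go to P5, P7, P4, P8, P1.
P6 receives 7.

7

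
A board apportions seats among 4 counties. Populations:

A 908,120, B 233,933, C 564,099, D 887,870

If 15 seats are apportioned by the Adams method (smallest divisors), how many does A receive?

5

Standard divisor 2594022/15 ≈ 172934.8; standard quotas: A 5.251, B 1.353, C 3.262, D 5.134.
Rounding up gives 6, 2, 4, 6 = 18 seats, so the divisor must be adjusted.
With modified divisor 205000: modified quotas A 4.430, B 1.141, C 2.752, D 4.331.
Rounding up: A 5, B 2, C 3, D 5 (total 15).
A receives 5.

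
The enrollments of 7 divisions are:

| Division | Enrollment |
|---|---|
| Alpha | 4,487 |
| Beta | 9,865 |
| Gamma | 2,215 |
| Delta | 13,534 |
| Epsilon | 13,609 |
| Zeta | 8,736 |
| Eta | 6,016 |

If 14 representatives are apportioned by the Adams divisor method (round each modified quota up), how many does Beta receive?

Standard divisor 58462/14 ≈ 4175.857; standard quotas: Alpha 1.075, Beta 2.362, Gamma 0.530, Delta 3.241, Epsilon 3.259, Zeta 2.092, Eta 1.441.
Rounding up gives 2, 3, 1, 4, 4, 3, 2 = 19 seats, so the divisor must be adjusted.
With modified divisor 5500: modified quotas Alpha 0.816, Beta 1.794, Gamma 0.403, Delta 2.461, Epsilon 2.474, Zeta 1.588, Eta 1.094.
Rounding up: Alpha 1, Beta 2, Gamma 1, Delta 3, Epsilon 3, Zeta 2, Eta 2 (total 14).
Beta receives 2.

2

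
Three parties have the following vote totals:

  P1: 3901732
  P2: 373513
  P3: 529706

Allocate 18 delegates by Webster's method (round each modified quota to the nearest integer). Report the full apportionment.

Standard divisor 4804951/18 ≈ 266941.722; standard quotas: P1 14.616, P2 1.399, P3 1.984.
Rounding to the nearest integer gives P1 15, P2 1, P3 2 — total 18, matching the house size, so no adjustment is needed.

P1: 15, P2: 1, P3: 2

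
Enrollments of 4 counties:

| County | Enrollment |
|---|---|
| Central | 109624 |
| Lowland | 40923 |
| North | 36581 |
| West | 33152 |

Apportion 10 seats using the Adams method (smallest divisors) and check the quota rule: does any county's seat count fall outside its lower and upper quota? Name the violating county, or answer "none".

Standard quotas: Central 4.977, Lowland 1.858, North 1.661, West 1.505.
Adams allocation: Central 4, Lowland 2, North 2, West 2.
Every allocation lies between the lower and upper quota.

none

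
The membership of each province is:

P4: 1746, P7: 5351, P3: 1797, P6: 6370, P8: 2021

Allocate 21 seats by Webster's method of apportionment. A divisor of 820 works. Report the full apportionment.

P4=2, P7=7, P3=2, P6=8, P8=2

With modified divisor 820: modified quotas P4 2.129, P7 6.526, P3 2.191, P6 7.768, P8 2.465.
Rounding to the nearest integer: P4 2, P7 7, P3 2, P6 8, P8 2 (total 21).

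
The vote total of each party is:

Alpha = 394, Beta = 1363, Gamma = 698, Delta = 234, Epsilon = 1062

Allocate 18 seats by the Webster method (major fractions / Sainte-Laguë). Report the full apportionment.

Standard divisor 3751/18 ≈ 208.389; standard quotas: Alpha 1.891, Beta 6.541, Gamma 3.350, Delta 1.123, Epsilon 5.096.
Rounding to the nearest integer gives Alpha 2, Beta 7, Gamma 3, Delta 1, Epsilon 5 — total 18, matching the house size, so no adjustment is needed.

Alpha 2, Beta 7, Gamma 3, Delta 1, Epsilon 5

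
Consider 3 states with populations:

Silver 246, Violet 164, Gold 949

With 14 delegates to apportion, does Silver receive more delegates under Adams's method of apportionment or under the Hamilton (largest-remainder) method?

Adams: Silver 3, Violet 2, Gold 9.
Hamilton: Silver 2, Violet 2, Gold 10.
Silver gets 3 under Adams and 2 under Hamilton.

Adams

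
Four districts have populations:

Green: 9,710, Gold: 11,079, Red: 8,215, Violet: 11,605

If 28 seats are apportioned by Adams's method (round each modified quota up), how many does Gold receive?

7

Standard divisor 40609/28 ≈ 1450.321; standard quotas: Green 6.695, Gold 7.639, Red 5.664, Violet 8.002.
Rounding up gives 7, 8, 6, 9 = 30 seats, so the divisor must be adjusted.
With modified divisor 1600: modified quotas Green 6.069, Gold 6.924, Red 5.134, Violet 7.253.
Rounding up: Green 7, Gold 7, Red 6, Violet 8 (total 28).
Gold receives 7.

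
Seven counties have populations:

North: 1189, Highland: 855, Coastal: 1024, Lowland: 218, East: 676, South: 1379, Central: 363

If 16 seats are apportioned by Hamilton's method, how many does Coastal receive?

3

Total 5704; standard divisor 5704/16 ≈ 356.5.
Standard quotas: North 3.335, Highland 2.398, Coastal 2.872, Lowland 0.612, East 1.896, South 3.868, Central 1.018.
Lower quotas: North 3, Highland 2, Coastal 2, Lowland 0, East 1, South 3, Central 1 (sum 12, leaving 4 seats).
Remainders in descending order: East 0.896, Coastal 0.872, South 0.868, Lowland 0.612, Highland 0.398, North 0.335, Central 0.018.
The surplus seats go to East, Coastal, South, Lowland.
Coastal receives 3.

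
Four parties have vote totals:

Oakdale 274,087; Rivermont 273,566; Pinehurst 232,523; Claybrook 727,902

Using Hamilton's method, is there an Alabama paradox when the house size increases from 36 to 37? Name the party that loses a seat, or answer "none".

Pinehurst

At 36 seats: Oakdale 7, Rivermont 6, Pinehurst 6, Claybrook 17.
At 37 seats: Oakdale 7, Rivermont 7, Pinehurst 5, Claybrook 18.
Pinehurst drops from 6 to 5.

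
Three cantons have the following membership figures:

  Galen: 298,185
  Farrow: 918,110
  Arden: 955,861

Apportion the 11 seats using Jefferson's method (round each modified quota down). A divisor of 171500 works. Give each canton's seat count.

Galen: 1, Farrow: 5, Arden: 5

With modified divisor 171500: modified quotas Galen 1.739, Farrow 5.353, Arden 5.574.
Rounding down: Galen 1, Farrow 5, Arden 5 (total 11).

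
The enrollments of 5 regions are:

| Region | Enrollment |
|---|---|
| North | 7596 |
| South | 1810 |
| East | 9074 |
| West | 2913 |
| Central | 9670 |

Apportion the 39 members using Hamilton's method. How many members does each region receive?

North: 10, South: 2, East: 11, West: 4, Central: 12

The standard divisor is 31063/39 ≈ 796.487.
Standard quotas: North 9.5369, South 2.2725, East 11.3925, West 3.6573, Central 12.1408.
Lower quotas: North 9, South 2, East 11, West 3, Central 12 (sum 37, leaving 2 seats).
Remainders in descending order: West 0.6573, North 0.5369, East 0.3925, South 0.2725, Central 0.1408.
Largest remainders: West, North receive the extra seats.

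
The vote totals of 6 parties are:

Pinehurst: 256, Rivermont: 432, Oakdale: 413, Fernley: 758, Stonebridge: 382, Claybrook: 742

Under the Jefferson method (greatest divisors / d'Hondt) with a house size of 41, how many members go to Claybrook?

10

Standard divisor 2983/41 ≈ 72.756; standard quotas: Pinehurst 3.519, Rivermont 5.938, Oakdale 5.677, Fernley 10.418, Stonebridge 5.250, Claybrook 10.198.
Rounding down gives 3, 5, 5, 10, 5, 10 = 38 seats, so the divisor must be adjusted.
With modified divisor 68: modified quotas Pinehurst 3.765, Rivermont 6.353, Oakdale 6.074, Fernley 11.147, Stonebridge 5.618, Claybrook 10.912.
Rounding down: Pinehurst 3, Rivermont 6, Oakdale 6, Fernley 11, Stonebridge 5, Claybrook 10 (total 41).
Claybrook receives 10.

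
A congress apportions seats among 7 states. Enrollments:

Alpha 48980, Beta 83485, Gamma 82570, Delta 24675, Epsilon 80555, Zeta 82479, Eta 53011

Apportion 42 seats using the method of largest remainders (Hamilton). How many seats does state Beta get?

8

Total 455755; standard divisor 455755/42 ≈ 10851.31.
Standard quotas: Alpha 4.5137, Beta 7.6935, Gamma 7.6092, Delta 2.2739, Epsilon 7.4235, Zeta 7.6008, Eta 4.8852.
Lower quotas: Alpha 4, Beta 7, Gamma 7, Delta 2, Epsilon 7, Zeta 7, Eta 4 (sum 38, leaving 4 seats).
Remainders in descending order: Eta 0.8852, Beta 0.6935, Gamma 0.6092, Zeta 0.6008, Alpha 0.5137, Epsilon 0.4235, Delta 0.2739.
The surplus seats go to Eta, Beta, Gamma, Zeta.
Beta receives 8.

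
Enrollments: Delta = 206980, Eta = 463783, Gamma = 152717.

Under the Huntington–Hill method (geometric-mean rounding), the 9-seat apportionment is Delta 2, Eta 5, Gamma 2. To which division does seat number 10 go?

Priority for the next seat is population ÷ (√(s·(s+1))).
Priorities: Delta 84499.231, Eta 84674.804, Gamma 62346.454.
Highest priority: Eta.

Eta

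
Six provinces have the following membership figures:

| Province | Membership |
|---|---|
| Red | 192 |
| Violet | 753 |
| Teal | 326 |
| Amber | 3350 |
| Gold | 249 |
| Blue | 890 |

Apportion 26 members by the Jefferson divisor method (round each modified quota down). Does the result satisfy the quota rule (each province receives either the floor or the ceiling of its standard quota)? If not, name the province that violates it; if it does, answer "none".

Amber

Standard quotas: Red 0.867, Violet 3.399, Teal 1.472, Amber 15.122, Gold 1.124, Blue 4.017.
Jefferson allocation: Red 0, Violet 3, Teal 1, Amber 17, Gold 1, Blue 4.
Amber has quota 15.122 (lower 15, upper 16) but receives 17 — outside the quota interval.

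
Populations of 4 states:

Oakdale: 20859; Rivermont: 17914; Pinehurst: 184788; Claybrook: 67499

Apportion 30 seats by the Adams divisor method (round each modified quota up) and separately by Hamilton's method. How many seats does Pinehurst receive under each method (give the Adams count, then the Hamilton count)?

Adams: Oakdale 3, Rivermont 2, Pinehurst 18, Claybrook 7.
Hamilton: Oakdale 2, Rivermont 2, Pinehurst 19, Claybrook 7.
Pinehurst gets 18 under Adams and 19 under Hamilton.

18 and 19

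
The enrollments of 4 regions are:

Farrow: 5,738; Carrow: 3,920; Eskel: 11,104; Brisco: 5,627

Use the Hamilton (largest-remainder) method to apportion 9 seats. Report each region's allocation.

Farrow 2; Carrow 1; Eskel 4; Brisco 2

Standard divisor: 26389 ÷ 9 ≈ 2932.111.
Standard quotas: Farrow 1.9570, Carrow 1.3369, Eskel 3.7870, Brisco 1.9191.
Lower quotas: Farrow 1, Carrow 1, Eskel 3, Brisco 1 (sum 6, leaving 3 seats).
Remainders in descending order: Farrow 0.9570, Brisco 0.9191, Eskel 0.7870, Carrow 0.3369.
Largest remainders: Farrow, Brisco, Eskel receive the extra seats.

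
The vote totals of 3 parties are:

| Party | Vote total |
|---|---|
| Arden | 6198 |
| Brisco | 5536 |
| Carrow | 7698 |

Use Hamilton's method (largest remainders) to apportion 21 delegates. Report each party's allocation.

Standard divisor: 19432 ÷ 21 ≈ 925.333.
Standard quotas: Arden 6.6981, Brisco 5.9827, Carrow 8.3192.
Lower quotas: Arden 6, Brisco 5, Carrow 8 (sum 19, leaving 2 seats).
Remainders in descending order: Brisco 0.9827, Arden 0.6981, Carrow 0.3192.
The surplus seats go to Brisco, Arden.

Arden 7, Brisco 6, Carrow 8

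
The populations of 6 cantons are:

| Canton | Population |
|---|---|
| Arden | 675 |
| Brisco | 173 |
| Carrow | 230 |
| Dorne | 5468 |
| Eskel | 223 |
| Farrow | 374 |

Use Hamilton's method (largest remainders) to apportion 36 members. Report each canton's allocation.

The standard divisor is 7143/36 ≈ 198.417.
Standard quotas: Arden 3.4019, Brisco 0.8719, Carrow 1.1592, Dorne 27.5582, Eskel 1.1239, Farrow 1.8849.
Lower quotas: Arden 3, Brisco 0, Carrow 1, Dorne 27, Eskel 1, Farrow 1 (sum 33, leaving 3 seats).
Remainders in descending order: Farrow 0.8849, Brisco 0.8719, Dorne 0.5582, Arden 0.4019, Carrow 0.1592, Eskel 0.1239.
Largest remainders: Farrow, Brisco, Dorne receive the extra seats.

Arden=3, Brisco=1, Carrow=1, Dorne=28, Eskel=1, Farrow=2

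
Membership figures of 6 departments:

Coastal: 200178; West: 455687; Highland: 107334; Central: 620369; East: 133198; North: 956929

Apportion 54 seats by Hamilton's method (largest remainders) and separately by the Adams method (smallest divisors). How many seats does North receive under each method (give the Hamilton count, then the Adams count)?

21 and 20

Hamilton: Coastal 4, West 10, Highland 2, Central 14, East 3, North 21.
Adams: Coastal 5, West 10, Highland 3, Central 13, East 3, North 20.
North gets 21 under Hamilton and 20 under Adams.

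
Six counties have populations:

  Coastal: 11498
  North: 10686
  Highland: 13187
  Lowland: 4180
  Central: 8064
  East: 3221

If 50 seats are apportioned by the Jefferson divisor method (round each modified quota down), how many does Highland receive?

13

Standard divisor 50836/50 ≈ 1016.72; standard quotas: Coastal 11.309, North 10.510, Highland 12.970, Lowland 4.111, Central 7.931, East 3.168.
Rounding down gives 11, 10, 12, 4, 7, 3 = 47 seats, so the divisor must be adjusted.
With modified divisor 960: modified quotas Coastal 11.977, North 11.131, Highland 13.736, Lowland 4.354, Central 8.400, East 3.355.
Rounding down: Coastal 11, North 11, Highland 13, Lowland 4, Central 8, East 3 (total 50).
Highland receives 13.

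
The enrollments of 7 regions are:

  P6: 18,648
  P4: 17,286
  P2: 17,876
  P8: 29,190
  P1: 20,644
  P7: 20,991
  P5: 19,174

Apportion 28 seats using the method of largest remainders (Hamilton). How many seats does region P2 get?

3

Total 143809; standard divisor 143809/28 ≈ 5136.036.
Standard quotas: P6 3.6308, P4 3.3656, P2 3.4805, P8 5.6834, P1 4.0194, P7 4.0870, P5 3.7332.
Lower quotas: P6 3, P4 3, P2 3, P8 5, P1 4, P7 4, P5 3 (sum 25, leaving 3 seats).
Remainders in descending order: P5 0.7332, P8 0.6834, P6 0.6308, P2 0.4805, P4 0.3656, P7 0.0870, P1 0.0194.
Largest remainders: P5, P8, P6 receive the extra seats.
P2 receives 3.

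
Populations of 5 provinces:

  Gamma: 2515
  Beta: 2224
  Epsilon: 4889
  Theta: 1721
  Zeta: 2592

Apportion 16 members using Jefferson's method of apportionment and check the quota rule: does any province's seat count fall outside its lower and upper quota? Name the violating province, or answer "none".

none

Standard quotas: Gamma 2.886, Beta 2.552, Epsilon 5.611, Theta 1.975, Zeta 2.975.
Jefferson allocation: Gamma 3, Beta 2, Epsilon 6, Theta 2, Zeta 3.
Every allocation lies between the lower and upper quota.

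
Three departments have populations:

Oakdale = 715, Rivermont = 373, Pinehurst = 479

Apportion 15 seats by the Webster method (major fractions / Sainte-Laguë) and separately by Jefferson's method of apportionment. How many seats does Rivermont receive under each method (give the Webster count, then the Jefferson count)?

4 and 3

Webster: Oakdale 7, Rivermont 4, Pinehurst 4.
Jefferson: Oakdale 7, Rivermont 3, Pinehurst 5.
Rivermont gets 4 under Webster and 3 under Jefferson.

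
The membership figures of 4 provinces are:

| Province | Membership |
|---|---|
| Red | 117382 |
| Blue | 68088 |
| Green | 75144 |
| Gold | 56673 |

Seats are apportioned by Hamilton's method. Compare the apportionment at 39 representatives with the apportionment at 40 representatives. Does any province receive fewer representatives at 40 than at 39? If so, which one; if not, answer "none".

At 39 seats: Red 15, Blue 8, Green 9, Gold 7.
At 40 seats: Red 15, Blue 9, Green 9, Gold 7.
No province's allocation decreased.

none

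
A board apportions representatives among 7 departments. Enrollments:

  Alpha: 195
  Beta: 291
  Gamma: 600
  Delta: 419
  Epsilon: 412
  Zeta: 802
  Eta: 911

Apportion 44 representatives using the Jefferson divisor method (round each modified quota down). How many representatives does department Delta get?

5

Standard divisor 3630/44 ≈ 82.5; standard quotas: Alpha 2.364, Beta 3.527, Gamma 7.273, Delta 5.079, Epsilon 4.994, Zeta 9.721, Eta 11.042.
Rounding down gives 2, 3, 7, 5, 4, 9, 11 = 41 seats, so the divisor must be adjusted.
With modified divisor 75.5: modified quotas Alpha 2.583, Beta 3.854, Gamma 7.947, Delta 5.550, Epsilon 5.457, Zeta 10.623, Eta 12.066.
Rounding down: Alpha 2, Beta 3, Gamma 7, Delta 5, Epsilon 5, Zeta 10, Eta 12 (total 44).
Delta receives 5.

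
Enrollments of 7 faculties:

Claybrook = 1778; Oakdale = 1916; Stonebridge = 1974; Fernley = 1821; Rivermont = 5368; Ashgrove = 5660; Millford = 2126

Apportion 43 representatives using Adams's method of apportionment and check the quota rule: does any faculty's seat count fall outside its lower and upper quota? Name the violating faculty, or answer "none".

none

Standard quotas: Claybrook 3.704, Oakdale 3.991, Stonebridge 4.112, Fernley 3.793, Rivermont 11.182, Ashgrove 11.790, Millford 4.429.
Adams allocation: Claybrook 4, Oakdale 4, Stonebridge 4, Fernley 4, Rivermont 11, Ashgrove 11, Millford 5.
Every allocation lies between the lower and upper quota.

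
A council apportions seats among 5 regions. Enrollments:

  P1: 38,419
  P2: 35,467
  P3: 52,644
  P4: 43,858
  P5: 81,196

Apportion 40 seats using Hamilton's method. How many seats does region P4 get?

7

Total 251584; standard divisor 251584/40 ≈ 6289.6.
Standard quotas: P1 6.1083, P2 5.6390, P3 8.3700, P4 6.9731, P5 12.9096.
Lower quotas: P1 6, P2 5, P3 8, P4 6, P5 12 (sum 37, leaving 3 seats).
Remainders in descending order: P4 0.9731, P5 0.9096, P2 0.6390, P3 0.3700, P1 0.1083.
Largest remainders: P4, P5, P2 receive the extra seats.
P4 receives 7.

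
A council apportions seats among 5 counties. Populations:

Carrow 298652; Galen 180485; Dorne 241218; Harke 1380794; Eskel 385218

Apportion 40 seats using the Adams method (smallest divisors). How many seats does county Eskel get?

Standard divisor 2486367/40 ≈ 62159.175; standard quotas: Carrow 4.805, Galen 2.904, Dorne 3.881, Harke 22.214, Eskel 6.197.
Rounding up gives 5, 3, 4, 23, 7 = 42 seats, so the divisor must be adjusted.
With modified divisor 65000: modified quotas Carrow 4.595, Galen 2.777, Dorne 3.711, Harke 21.243, Eskel 5.926.
Rounding up: Carrow 5, Galen 3, Dorne 4, Harke 22, Eskel 6 (total 40).
Eskel receives 6.

6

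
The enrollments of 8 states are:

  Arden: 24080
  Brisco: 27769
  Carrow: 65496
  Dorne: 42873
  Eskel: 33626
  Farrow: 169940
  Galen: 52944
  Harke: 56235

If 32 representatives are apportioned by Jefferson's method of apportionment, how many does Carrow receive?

4

Standard divisor 472963/32 ≈ 14780.094; standard quotas: Arden 1.629, Brisco 1.879, Carrow 4.431, Dorne 2.901, Eskel 2.275, Farrow 11.498, Galen 3.582, Harke 3.805.
Rounding down gives 1, 1, 4, 2, 2, 11, 3, 3 = 27 seats, so the divisor must be adjusted.
With modified divisor 13170: modified quotas Arden 1.828, Brisco 2.109, Carrow 4.973, Dorne 3.255, Eskel 2.553, Farrow 12.904, Galen 4.020, Harke 4.270.
Rounding down: Arden 1, Brisco 2, Carrow 4, Dorne 3, Eskel 2, Farrow 12, Galen 4, Harke 4 (total 32).
Carrow receives 4.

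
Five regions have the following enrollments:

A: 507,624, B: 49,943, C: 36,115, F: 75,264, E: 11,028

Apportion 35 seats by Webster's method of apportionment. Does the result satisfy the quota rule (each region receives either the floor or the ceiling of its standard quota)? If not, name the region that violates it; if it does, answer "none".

A

Standard quotas: A 26.129, B 2.571, C 1.859, F 3.874, E 0.568.
Webster allocation: A 25, B 3, C 2, F 4, E 1.
A has quota 26.129 (lower 26, upper 27) but receives 25 — outside the quota interval.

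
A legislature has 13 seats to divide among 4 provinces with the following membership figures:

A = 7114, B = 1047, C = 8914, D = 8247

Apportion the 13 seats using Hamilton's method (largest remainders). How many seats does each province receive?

A=4, B=0, C=5, D=4

The standard divisor is 25322/13 ≈ 1947.846.
Standard quotas: A 3.6522, B 0.5375, C 4.5763, D 4.2339.
Lower quotas: A 3, B 0, C 4, D 4 (sum 11, leaving 2 seats).
Remainders in descending order: A 0.6522, C 0.5763, B 0.5375, D 0.2339.
Largest remainders: A, C receive the extra seats.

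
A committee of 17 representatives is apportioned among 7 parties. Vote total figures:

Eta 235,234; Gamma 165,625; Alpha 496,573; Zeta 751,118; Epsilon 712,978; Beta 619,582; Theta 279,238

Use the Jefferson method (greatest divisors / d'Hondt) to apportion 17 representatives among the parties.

Standard divisor 3260348/17 ≈ 191785.176; standard quotas: Eta 1.227, Gamma 0.864, Alpha 2.589, Zeta 3.916, Epsilon 3.718, Beta 3.231, Theta 1.456.
Rounding down gives 1, 0, 2, 3, 3, 3, 1 = 13 seats, so the divisor must be adjusted.
With modified divisor 160200: modified quotas Eta 1.468, Gamma 1.034, Alpha 3.100, Zeta 4.689, Epsilon 4.451, Beta 3.868, Theta 1.743.
Rounding down: Eta 1, Gamma 1, Alpha 3, Zeta 4, Epsilon 4, Beta 3, Theta 1 (total 17).

Eta: 1, Gamma: 1, Alpha: 3, Zeta: 4, Epsilon: 4, Beta: 3, Theta: 1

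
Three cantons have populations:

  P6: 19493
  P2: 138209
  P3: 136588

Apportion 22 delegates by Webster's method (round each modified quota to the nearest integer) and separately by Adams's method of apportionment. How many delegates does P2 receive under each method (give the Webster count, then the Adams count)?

Webster: P6 1, P2 11, P3 10.
Adams: P6 2, P2 10, P3 10.
P2 gets 11 under Webster and 10 under Adams.

11 and 10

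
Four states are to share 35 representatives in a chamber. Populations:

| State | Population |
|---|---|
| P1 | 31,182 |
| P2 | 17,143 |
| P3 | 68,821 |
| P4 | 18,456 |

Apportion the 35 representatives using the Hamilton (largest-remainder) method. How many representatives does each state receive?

P1 8; P2 4; P3 18; P4 5

The standard divisor is 135602/35 ≈ 3874.343.
Standard quotas: P1 8.0483, P2 4.4248, P3 17.7633, P4 4.7636.
Lower quotas: P1 8, P2 4, P3 17, P4 4 (sum 33, leaving 2 seats).
Remainders in descending order: P4 0.7636, P3 0.7633, P2 0.4248, P1 0.0483.
The surplus seats go to P4, P3.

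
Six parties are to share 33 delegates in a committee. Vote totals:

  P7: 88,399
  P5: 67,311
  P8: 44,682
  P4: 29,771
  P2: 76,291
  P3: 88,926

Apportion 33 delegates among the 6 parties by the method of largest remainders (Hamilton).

Standard divisor: 395380 ÷ 33 ≈ 11981.212.
Standard quotas: P7 7.3781, P5 5.6180, P8 3.7293, P4 2.4848, P2 6.3676, P3 7.4221.
Lower quotas: P7 7, P5 5, P8 3, P4 2, P2 6, P3 7 (sum 30, leaving 3 seats).
Remainders in descending order: P8 0.7293, P5 0.6180, P4 0.4848, P3 0.4221, P7 0.3781, P2 0.3676.
The surplus seats go to P8, P5, P4.

P7 7; P5 6; P8 4; P4 3; P2 6; P3 7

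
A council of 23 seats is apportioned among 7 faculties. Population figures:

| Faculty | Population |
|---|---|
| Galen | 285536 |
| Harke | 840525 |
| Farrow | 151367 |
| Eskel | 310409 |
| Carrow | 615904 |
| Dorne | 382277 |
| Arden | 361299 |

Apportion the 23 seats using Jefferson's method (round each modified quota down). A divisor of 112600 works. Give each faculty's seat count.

With modified divisor 112600: modified quotas Galen 2.536, Harke 7.465, Farrow 1.344, Eskel 2.757, Carrow 5.470, Dorne 3.395, Arden 3.209.
Rounding down: Galen 2, Harke 7, Farrow 1, Eskel 2, Carrow 5, Dorne 3, Arden 3 (total 23).

Galen 2, Harke 7, Farrow 1, Eskel 2, Carrow 5, Dorne 3, Arden 3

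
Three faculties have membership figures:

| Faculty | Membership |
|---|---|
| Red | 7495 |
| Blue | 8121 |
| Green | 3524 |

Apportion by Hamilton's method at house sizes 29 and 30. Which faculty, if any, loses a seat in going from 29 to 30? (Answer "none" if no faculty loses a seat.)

At 29 seats: Red 12, Blue 12, Green 5.
At 30 seats: Red 12, Blue 13, Green 5.
No faculty's allocation decreased.

none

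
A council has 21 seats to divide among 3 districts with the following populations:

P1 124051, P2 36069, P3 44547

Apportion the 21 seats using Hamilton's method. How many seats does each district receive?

P1: 13, P2: 4, P3: 4

Total 204667; standard divisor 204667/21 ≈ 9746.048.
Standard quotas: P1 12.7283, P2 3.7009, P3 4.5708.
Lower quotas: P1 12, P2 3, P3 4 (sum 19, leaving 2 seats).
Remainders in descending order: P1 0.7283, P2 0.7009, P3 0.5708.
The surplus seats go to P1, P2.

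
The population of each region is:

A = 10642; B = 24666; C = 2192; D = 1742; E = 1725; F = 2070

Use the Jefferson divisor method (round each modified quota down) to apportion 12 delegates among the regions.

A 3, B 9, C 0, D 0, E 0, F 0

Standard divisor 43037/12 ≈ 3586.417; standard quotas: A 2.967, B 6.878, C 0.611, D 0.486, E 0.481, F 0.577.
Rounding down gives 2, 6, 0, 0, 0, 0 = 8 seats, so the divisor must be adjusted.
With modified divisor 2700: modified quotas A 3.941, B 9.136, C 0.812, D 0.645, E 0.639, F 0.767.
Rounding down: A 3, B 9, C 0, D 0, E 0, F 0 (total 12).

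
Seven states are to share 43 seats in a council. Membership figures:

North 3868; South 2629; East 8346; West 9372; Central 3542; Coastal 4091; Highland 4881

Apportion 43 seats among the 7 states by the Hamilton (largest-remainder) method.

North=4, South=3, East=10, West=11, Central=4, Coastal=5, Highland=6

The standard divisor is 36729/43 ≈ 854.163.
Standard quotas: North 4.5284, South 3.0779, East 9.7710, West 10.9721, Central 4.1468, Coastal 4.7895, Highland 5.7144.
Lower quotas: North 4, South 3, East 9, West 10, Central 4, Coastal 4, Highland 5 (sum 39, leaving 4 seats).
Remainders in descending order: West 0.9721, Coastal 0.7895, East 0.7710, Highland 0.7144, North 0.5284, Central 0.1468, South 0.0779.
Largest remainders: West, Coastal, East, Highland receive the extra seats.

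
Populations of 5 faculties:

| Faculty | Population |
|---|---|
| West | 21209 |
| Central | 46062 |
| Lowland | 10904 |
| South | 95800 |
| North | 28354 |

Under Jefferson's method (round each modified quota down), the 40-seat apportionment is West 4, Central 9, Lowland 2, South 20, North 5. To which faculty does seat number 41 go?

North

Priority for the next seat is population ÷ (current seats + 1).
Priorities: West 4241.800, Central 4606.200, Lowland 3634.667, South 4561.905, North 4725.667.
Highest priority: North.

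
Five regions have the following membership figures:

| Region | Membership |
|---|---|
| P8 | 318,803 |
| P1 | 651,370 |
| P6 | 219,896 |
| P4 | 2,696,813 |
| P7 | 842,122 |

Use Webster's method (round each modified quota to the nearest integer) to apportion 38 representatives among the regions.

P8: 3, P1: 5, P6: 2, P4: 21, P7: 7

Standard divisor 4729004/38 ≈ 124447.474; standard quotas: P8 2.562, P1 5.234, P6 1.767, P4 21.670, P7 6.767.
Rounding to the nearest integer gives 3, 5, 2, 22, 7 = 39 seats, so the divisor must be adjusted.
With modified divisor 126500: modified quotas P8 2.520, P1 5.149, P6 1.738, P4 21.319, P7 6.657.
Rounding to the nearest integer: P8 3, P1 5, P6 2, P4 21, P7 7 (total 38).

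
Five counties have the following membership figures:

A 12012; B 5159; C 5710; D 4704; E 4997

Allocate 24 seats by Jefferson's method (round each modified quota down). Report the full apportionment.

A=9; B=4; C=4; D=3; E=4

Standard divisor 32582/24 ≈ 1357.583; standard quotas: A 8.848, B 3.800, C 4.206, D 3.465, E 3.681.
Rounding down gives 8, 3, 4, 3, 3 = 21 seats, so the divisor must be adjusted.
With modified divisor 1230: modified quotas A 9.766, B 4.194, C 4.642, D 3.824, E 4.063.
Rounding down: A 9, B 4, C 4, D 3, E 4 (total 24).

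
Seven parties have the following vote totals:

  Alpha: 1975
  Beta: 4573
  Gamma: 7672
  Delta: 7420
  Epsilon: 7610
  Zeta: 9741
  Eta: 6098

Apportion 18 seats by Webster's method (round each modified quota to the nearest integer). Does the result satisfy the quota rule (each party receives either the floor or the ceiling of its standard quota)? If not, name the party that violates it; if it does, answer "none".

Standard quotas: Alpha 0.788, Beta 1.826, Gamma 3.063, Delta 2.962, Epsilon 3.038, Zeta 3.889, Eta 2.434.
Webster allocation: Alpha 1, Beta 2, Gamma 3, Delta 3, Epsilon 3, Zeta 4, Eta 2.
Every allocation lies between the lower and upper quota.

none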